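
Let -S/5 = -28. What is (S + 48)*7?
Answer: 1316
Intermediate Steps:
S = 140 (S = -5*(-28) = 140)
(S + 48)*7 = (140 + 48)*7 = 188*7 = 1316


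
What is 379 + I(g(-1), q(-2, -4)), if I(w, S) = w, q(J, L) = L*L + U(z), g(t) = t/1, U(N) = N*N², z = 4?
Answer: 378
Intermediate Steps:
U(N) = N³
g(t) = t (g(t) = t*1 = t)
q(J, L) = 64 + L² (q(J, L) = L*L + 4³ = L² + 64 = 64 + L²)
379 + I(g(-1), q(-2, -4)) = 379 - 1 = 378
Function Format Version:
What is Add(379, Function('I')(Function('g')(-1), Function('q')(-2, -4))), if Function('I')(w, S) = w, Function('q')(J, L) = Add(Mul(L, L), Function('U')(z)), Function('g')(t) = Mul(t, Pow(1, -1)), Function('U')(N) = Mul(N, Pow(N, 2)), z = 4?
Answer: 378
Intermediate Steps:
Function('U')(N) = Pow(N, 3)
Function('g')(t) = t (Function('g')(t) = Mul(t, 1) = t)
Function('q')(J, L) = Add(64, Pow(L, 2)) (Function('q')(J, L) = Add(Mul(L, L), Pow(4, 3)) = Add(Pow(L, 2), 64) = Add(64, Pow(L, 2)))
Add(379, Function('I')(Function('g')(-1), Function('q')(-2, -4))) = Add(379, -1) = 378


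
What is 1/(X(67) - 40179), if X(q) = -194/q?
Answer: -67/2692187 ≈ -2.4887e-5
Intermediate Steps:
1/(X(67) - 40179) = 1/(-194/67 - 40179) = 1/(-2692187/67) = -67/2692187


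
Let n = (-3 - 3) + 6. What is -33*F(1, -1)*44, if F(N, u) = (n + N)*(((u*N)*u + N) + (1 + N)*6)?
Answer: -20328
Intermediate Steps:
n = 0 (n = -6 + 6 = 0)
F(N, u) = N*(6 + 7*N + N*u**2) (F(N, u) = (0 + N)*(((u*N)*u + N) + (1 + N)*6) = N*(((N*u)*u + N) + (6 + 6*N)) = N*((N*u**2 + N) + (6 + 6*N)) = N*((N + N*u**2) + (6 + 6*N)) = N*(6 + 7*N + N*u**2))
-33*F(1, -1)*44 = -33*(6 + 7*1 + 1*(-1)**2)*44 = -33*(6 + 7 + 1*1)*44 = -33*(6 + 7 + 1)*44 = -33*14*44 = -462*44 = -20328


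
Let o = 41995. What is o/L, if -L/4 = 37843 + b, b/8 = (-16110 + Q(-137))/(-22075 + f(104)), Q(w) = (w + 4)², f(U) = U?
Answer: -922672145/3325743684 ≈ -0.27743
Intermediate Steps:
Q(w) = (4 + w)²
b = -12632/21971 (b = 8*((-16110 + (4 - 137)²)/(-22075 + 104)) = 8*((-16110 + (-133)²)/(-21971)) = 8*((-16110 + 17689)*(-1/21971)) = 8*(1579*(-1/21971)) = 8*(-1579/21971) = -12632/21971 ≈ -0.57494)
L = -3325743684/21971 (L = -4*(37843 - 12632/21971) = -4*831435921/21971 = -3325743684/21971 ≈ -1.5137e+5)
o/L = 41995/(-3325743684/21971) = 41995*(-21971/3325743684) = -922672145/3325743684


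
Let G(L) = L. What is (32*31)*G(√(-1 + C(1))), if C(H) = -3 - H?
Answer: 992*I*√5 ≈ 2218.2*I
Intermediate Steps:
(32*31)*G(√(-1 + C(1))) = (32*31)*√(-1 + (-3 - 1*1)) = 992*√(-1 + (-3 - 1)) = 992*√(-1 - 4) = 992*√(-5) = 992*(I*√5) = 992*I*√5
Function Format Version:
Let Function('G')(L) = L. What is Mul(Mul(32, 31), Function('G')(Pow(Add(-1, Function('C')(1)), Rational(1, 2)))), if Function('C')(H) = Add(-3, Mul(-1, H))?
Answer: Mul(992, I, Pow(5, Rational(1, 2))) ≈ Mul(2218.2, I)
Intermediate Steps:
Mul(Mul(32, 31), Function('G')(Pow(Add(-1, Function('C')(1)), Rational(1, 2)))) = Mul(Mul(32, 31), Pow(Add(-1, Add(-3, Mul(-1, 1))), Rational(1, 2))) = Mul(992, Pow(Add(-1, Add(-3, -1)), Rational(1, 2))) = Mul(992, Pow(Add(-1, -4), Rational(1, 2))) = Mul(992, Pow(-5, Rational(1, 2))) = Mul(992, Mul(I, Pow(5, Rational(1, 2)))) = Mul(992, I, Pow(5, Rational(1, 2)))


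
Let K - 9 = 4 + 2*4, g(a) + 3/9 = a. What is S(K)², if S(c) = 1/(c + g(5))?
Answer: 9/5929 ≈ 0.0015180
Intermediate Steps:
g(a) = -⅓ + a
K = 21 (K = 9 + (4 + 2*4) = 9 + (4 + 8) = 9 + 12 = 21)
S(c) = 1/(14/3 + c) (S(c) = 1/(c + (-⅓ + 5)) = 1/(c + 14/3) = 1/(14/3 + c))
S(K)² = (3/(14 + 3*21))² = (3/(14 + 63))² = (3/77)² = 9/5929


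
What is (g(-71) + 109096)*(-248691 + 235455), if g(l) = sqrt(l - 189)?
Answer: -1443994656 - 26472*I*sqrt(65) ≈ -1.444e+9 - 2.1342e+5*I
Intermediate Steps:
g(l) = sqrt(-189 + l)
(g(-71) + 109096)*(-248691 + 235455) = (sqrt(-189 - 71) + 109096)*(-248691 + 235455) = (sqrt(-260) + 109096)*(-13236) = (2*I*sqrt(65) + 109096)*(-13236) = (109096 + 2*I*sqrt(65))*(-13236) = -1443994656 - 26472*I*sqrt(65)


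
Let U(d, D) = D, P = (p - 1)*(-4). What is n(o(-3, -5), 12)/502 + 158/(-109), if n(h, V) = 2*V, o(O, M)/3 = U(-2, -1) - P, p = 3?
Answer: -38350/27359 ≈ -1.4017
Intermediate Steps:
P = -8 (P = (3 - 1)*(-4) = 2*(-4) = -8)
o(O, M) = 21 (o(O, M) = 3*(-1 - 1*(-8)) = 3*(-1 + 8) = 3*7 = 21)
n(o(-3, -5), 12)/502 + 158/(-109) = (2*12)/502 + 158/(-109) = 24*(1/502) + 158*(-1/109) = 12/251 - 158/109 = -38350/27359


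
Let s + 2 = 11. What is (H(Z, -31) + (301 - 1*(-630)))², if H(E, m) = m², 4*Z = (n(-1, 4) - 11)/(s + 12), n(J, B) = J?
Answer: 3579664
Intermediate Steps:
s = 9 (s = -2 + 11 = 9)
Z = -⅐ (Z = ((-1 - 11)/(9 + 12))/4 = (-12/21)/4 = (-12*1/21)/4 = (¼)*(-4/7) = -⅐ ≈ -0.14286)
(H(Z, -31) + (301 - 1*(-630)))² = ((-31)² + (301 - 1*(-630)))² = (961 + (301 + 630))² = (961 + 931)² = 1892² = 3579664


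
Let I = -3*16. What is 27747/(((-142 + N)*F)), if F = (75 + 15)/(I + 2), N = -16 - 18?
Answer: 70909/880 ≈ 80.578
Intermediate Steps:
I = -48
N = -34
F = -45/23 (F = (75 + 15)/(-48 + 2) = 90/(-46) = 90*(-1/46) = -45/23 ≈ -1.9565)
27747/(((-142 + N)*F)) = 27747/(((-142 - 34)*(-45/23))) = 27747/((-176*(-45/23))) = 27747/(7920/23) = 27747*(23/7920) = 70909/880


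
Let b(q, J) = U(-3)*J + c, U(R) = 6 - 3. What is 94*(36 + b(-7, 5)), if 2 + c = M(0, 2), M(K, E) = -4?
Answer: 4230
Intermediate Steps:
U(R) = 3
c = -6 (c = -2 - 4 = -6)
b(q, J) = -6 + 3*J (b(q, J) = 3*J - 6 = -6 + 3*J)
94*(36 + b(-7, 5)) = 94*(36 + (-6 + 3*5)) = 94*(36 + (-6 + 15)) = 94*(36 + 9) = 94*45 = 4230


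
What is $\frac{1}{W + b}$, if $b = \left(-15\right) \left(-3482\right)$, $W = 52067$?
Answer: $\frac{1}{104297} \approx 9.588 \cdot 10^{-6}$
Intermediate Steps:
$b = 52230$
$\frac{1}{W + b} = \frac{1}{52067 + 52230} = \frac{1}{104297}$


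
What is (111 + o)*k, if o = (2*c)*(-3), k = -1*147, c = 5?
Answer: -11907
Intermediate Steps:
k = -147
o = -30 (o = (2*5)*(-3) = 10*(-3) = -30)
(111 + o)*k = (111 - 30)*(-147) = 81*(-147) = -11907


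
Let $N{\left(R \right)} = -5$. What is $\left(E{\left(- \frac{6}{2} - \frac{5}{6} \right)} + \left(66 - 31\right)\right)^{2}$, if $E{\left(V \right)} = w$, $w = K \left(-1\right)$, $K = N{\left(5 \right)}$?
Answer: $1600$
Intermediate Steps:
$K = -5$
$w = 5$ ($w = \left(-5\right) \left(-1\right) = 5$)
$E{\left(V \right)} = 5$
$\left(E{\left(- \frac{6}{2} - \frac{5}{6} \right)} + \left(66 - 31\right)\right)^{2} = \left(5 + \left(66 - 31\right)\right)^{2} = \left(5 + 35\right)^{2} = 40^{2} = 1600$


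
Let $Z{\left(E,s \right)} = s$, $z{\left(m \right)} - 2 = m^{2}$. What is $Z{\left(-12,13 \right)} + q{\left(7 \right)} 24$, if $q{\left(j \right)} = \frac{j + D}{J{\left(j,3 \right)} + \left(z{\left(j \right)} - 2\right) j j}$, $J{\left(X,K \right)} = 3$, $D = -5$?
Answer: $\frac{7825}{601} \approx 13.02$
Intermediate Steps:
$z{\left(m \right)} = 2 + m^{2}$
$q{\left(j \right)} = \frac{-5 + j}{3 + j^{4}}$ ($q{\left(j \right)} = \frac{j - 5}{3 + \left(\left(2 + j^{2}\right) - 2\right) j j} = \frac{-5 + j}{3 + j^{2} j^{2}} = \frac{-5 + j}{3 + j^{4}}$)
$Z{\left(-12,13 \right)} + q{\left(7 \right)} 24 = 13 + \frac{-5 + 7}{3 + 7^{4}} \cdot 24 = 13 + \frac{1}{3 + 2401} \cdot 2 \cdot 24 = 13 + \frac{1}{2404} \cdot 2 \cdot 24 = 13 + \frac{1}{1202} \cdot 24 = 13 + \frac{12}{601} = \frac{7825}{601}$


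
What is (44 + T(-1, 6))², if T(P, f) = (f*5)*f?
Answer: 50176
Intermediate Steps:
T(P, f) = 5*f² (T(P, f) = (5*f)*f = 5*f²)
(44 + T(-1, 6))² = (44 + 5*6²)² = (44 + 5*36)² = (44 + 180)² = 224² = 50176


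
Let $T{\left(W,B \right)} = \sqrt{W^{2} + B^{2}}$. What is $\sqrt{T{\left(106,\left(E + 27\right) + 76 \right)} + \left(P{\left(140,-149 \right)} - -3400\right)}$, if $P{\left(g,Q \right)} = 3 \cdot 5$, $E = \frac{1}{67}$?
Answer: $\frac{\sqrt{15329935 + 134 \sqrt{24519002}}}{67} \approx 59.689$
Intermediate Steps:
$E = \frac{1}{67} \approx 0.014925$
$P{\left(g,Q \right)} = 15$
$T{\left(W,B \right)} = \sqrt{B^{2} + W^{2}}$
$\sqrt{T{\left(106,\left(E + 27\right) + 76 \right)} + \left(P{\left(140,-149 \right)} - -3400\right)} = \sqrt{\sqrt{\left(\left(\frac{1}{67} + 27\right) + 76\right)^{2} + 106^{2}} + \left(15 - -3400\right)} = \sqrt{\sqrt{\left(\frac{1810}{67} + 76\right)^{2} + 11236} + \left(15 + 3400\right)} = \sqrt{\sqrt{\left(\frac{6902}{67}\right)^{2} + 11236} + 3415} = \sqrt{\sqrt{\frac{47637604}{4489} + 11236} + 3415} = \sqrt{\sqrt{\frac{98076008}{4489}} + 3415} = \sqrt{\frac{2 \sqrt{24519002}}{67} + 3415} = \sqrt{3415 + \frac{2 \sqrt{24519002}}{67}}$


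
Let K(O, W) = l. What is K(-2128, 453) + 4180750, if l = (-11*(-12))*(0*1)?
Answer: 4180750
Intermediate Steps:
l = 0 (l = 132*0 = 0)
K(O, W) = 0
K(-2128, 453) + 4180750 = 0 + 4180750 = 4180750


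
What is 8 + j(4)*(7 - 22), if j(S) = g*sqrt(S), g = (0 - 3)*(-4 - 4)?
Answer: -712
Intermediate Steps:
g = 24 (g = -3*(-8) = 24)
j(S) = 24*sqrt(S)
8 + j(4)*(7 - 22) = 8 + (24*sqrt(4))*(7 - 22) = 8 + (24*2)*(-15) = 8 + 48*(-15) = 8 - 720 = -712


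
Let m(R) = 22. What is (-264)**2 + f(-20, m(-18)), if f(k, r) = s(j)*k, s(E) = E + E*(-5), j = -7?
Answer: 69136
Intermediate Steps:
s(E) = -4*E (s(E) = E - 5*E = -4*E)
f(k, r) = 28*k (f(k, r) = (-4*(-7))*k = 28*k)
(-264)**2 + f(-20, m(-18)) = (-264)**2 + 28*(-20) = 69696 - 560 = 69136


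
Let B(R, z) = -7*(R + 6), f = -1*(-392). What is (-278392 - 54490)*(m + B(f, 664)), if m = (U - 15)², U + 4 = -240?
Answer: -21402648190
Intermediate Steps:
f = 392
U = -244 (U = -4 - 240 = -244)
B(R, z) = -42 - 7*R (B(R, z) = -7*(6 + R) = -42 - 7*R)
m = 67081 (m = (-244 - 15)² = (-259)² = 67081)
(-278392 - 54490)*(m + B(f, 664)) = (-278392 - 54490)*(67081 + (-42 - 7*392)) = -332882*(67081 + (-42 - 2744)) = -332882*(67081 - 2786) = -332882*64295 = -21402648190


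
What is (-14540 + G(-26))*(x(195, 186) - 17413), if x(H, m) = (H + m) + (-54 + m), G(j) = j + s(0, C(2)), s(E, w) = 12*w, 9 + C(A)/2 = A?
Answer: 249004600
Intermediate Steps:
C(A) = -18 + 2*A
G(j) = -168 + j (G(j) = j + 12*(-18 + 2*2) = j + 12*(-18 + 4) = j + 12*(-14) = j - 168 = -168 + j)
x(H, m) = -54 + H + 2*m
(-14540 + G(-26))*(x(195, 186) - 17413) = (-14540 + (-168 - 26))*((-54 + 195 + 2*186) - 17413) = (-14540 - 194)*((-54 + 195 + 372) - 17413) = -14734*(513 - 17413) = -14734*(-16900) = 249004600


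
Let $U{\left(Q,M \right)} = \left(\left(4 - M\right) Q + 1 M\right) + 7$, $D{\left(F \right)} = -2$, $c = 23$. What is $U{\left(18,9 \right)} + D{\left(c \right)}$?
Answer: $-76$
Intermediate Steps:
$U{\left(Q,M \right)} = 7 + M + Q \left(4 - M\right)$ ($U{\left(Q,M \right)} = \left(Q \left(4 - M\right) + M\right) + 7 = \left(M + Q \left(4 - M\right)\right) + 7 = 7 + M + Q \left(4 - M\right)$)
$U{\left(18,9 \right)} + D{\left(c \right)} = \left(7 + 9 + 4 \cdot 18 - 9 \cdot 18\right) - 2 = \left(7 + 9 + 72 - 162\right) - 2 = -74 - 2 = -76$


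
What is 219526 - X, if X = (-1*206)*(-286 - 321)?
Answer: 94484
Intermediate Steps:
X = 125042 (X = -206*(-607) = 125042)
219526 - X = 219526 - 1*125042 = 219526 - 125042 = 94484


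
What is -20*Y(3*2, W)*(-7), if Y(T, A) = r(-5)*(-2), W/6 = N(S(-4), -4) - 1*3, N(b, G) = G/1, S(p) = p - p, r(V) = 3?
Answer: -840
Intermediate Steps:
S(p) = 0
N(b, G) = G (N(b, G) = G*1 = G)
W = -42 (W = 6*(-4 - 1*3) = 6*(-4 - 3) = 6*(-7) = -42)
Y(T, A) = -6 (Y(T, A) = 3*(-2) = -6)
-20*Y(3*2, W)*(-7) = -20*(-6)*(-7) = 120*(-7) = -840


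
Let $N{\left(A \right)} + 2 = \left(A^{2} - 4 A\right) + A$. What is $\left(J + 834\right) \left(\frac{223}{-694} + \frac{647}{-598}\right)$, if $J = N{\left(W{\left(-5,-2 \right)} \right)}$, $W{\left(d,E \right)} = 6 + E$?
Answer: $- \frac{121715748}{103753} \approx -1173.1$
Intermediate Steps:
$N{\left(A \right)} = -2 + A^{2} - 3 A$ ($N{\left(A \right)} = -2 + \left(\left(A^{2} - 4 A\right) + A\right) = -2 + \left(A^{2} - 3 A\right) = -2 + A^{2} - 3 A$)
$J = 2$ ($J = -2 + \left(6 - 2\right)^{2} - 3 \left(6 - 2\right) = -2 + 4^{2} - 12 = -2 + 16 - 12 = 2$)
$\left(J + 834\right) \left(\frac{223}{-694} + \frac{647}{-598}\right) = \left(2 + 834\right) \left(\frac{223}{-694} + \frac{647}{-598}\right) = 836 \left(223 \left(- \frac{1}{694}\right) + 647 \left(- \frac{1}{598}\right)\right) = 836 \left(- \frac{223}{694} - \frac{647}{598}\right) = 836 \left(- \frac{145593}{103753}\right) = - \frac{121715748}{103753}$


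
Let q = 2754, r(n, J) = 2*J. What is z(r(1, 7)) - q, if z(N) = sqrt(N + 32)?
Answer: -2754 + sqrt(46) ≈ -2747.2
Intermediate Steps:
z(N) = sqrt(32 + N)
z(r(1, 7)) - q = sqrt(32 + 2*7) - 1*2754 = sqrt(32 + 14) - 2754 = sqrt(46) - 2754 = -2754 + sqrt(46)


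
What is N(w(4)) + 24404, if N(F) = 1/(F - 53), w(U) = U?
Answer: 1195795/49 ≈ 24404.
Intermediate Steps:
N(F) = 1/(-53 + F)
N(w(4)) + 24404 = 1/(-53 + 4) + 24404 = 1/(-49) + 24404 = -1/49 + 24404 = 1195795/49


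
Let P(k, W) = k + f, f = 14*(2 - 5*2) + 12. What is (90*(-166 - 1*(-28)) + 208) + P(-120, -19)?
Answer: -12432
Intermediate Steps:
f = -100 (f = 14*(2 - 10) + 12 = 14*(-8) + 12 = -112 + 12 = -100)
P(k, W) = -100 + k (P(k, W) = k - 100 = -100 + k)
(90*(-166 - 1*(-28)) + 208) + P(-120, -19) = (90*(-166 - 1*(-28)) + 208) + (-100 - 120) = (90*(-166 + 28) + 208) - 220 = (90*(-138) + 208) - 220 = (-12420 + 208) - 220 = -12212 - 220 = -12432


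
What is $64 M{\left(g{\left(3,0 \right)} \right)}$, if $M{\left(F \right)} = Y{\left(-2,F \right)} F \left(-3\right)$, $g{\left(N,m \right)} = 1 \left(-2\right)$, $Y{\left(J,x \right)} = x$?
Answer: $-768$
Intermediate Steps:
$g{\left(N,m \right)} = -2$
$M{\left(F \right)} = - 3 F^{2}$ ($M{\left(F \right)} = F F \left(-3\right) = F^{2} \left(-3\right) = - 3 F^{2}$)
$64 M{\left(g{\left(3,0 \right)} \right)} = 64 \left(- 3 \left(-2\right)^{2}\right) = 64 \left(\left(-3\right) 4\right) = 64 \left(-12\right) = -768$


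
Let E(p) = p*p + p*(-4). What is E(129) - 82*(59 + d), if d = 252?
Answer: -9377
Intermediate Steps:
E(p) = p² - 4*p
E(129) - 82*(59 + d) = 129*(-4 + 129) - 82*(59 + 252) = 129*125 - 82*311 = 16125 - 1*25502 = 16125 - 25502 = -9377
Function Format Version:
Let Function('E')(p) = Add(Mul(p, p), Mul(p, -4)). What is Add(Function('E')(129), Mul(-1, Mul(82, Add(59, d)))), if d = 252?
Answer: -9377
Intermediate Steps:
Function('E')(p) = Add(Pow(p, 2), Mul(-4, p))
Add(Function('E')(129), Mul(-1, Mul(82, Add(59, d)))) = Add(Mul(129, Add(-4, 129)), Mul(-1, Mul(82, Add(59, 252)))) = Add(Mul(129, 125), Mul(-1, Mul(82, 311))) = Add(16125, Mul(-1, 25502)) = Add(16125, -25502) = -9377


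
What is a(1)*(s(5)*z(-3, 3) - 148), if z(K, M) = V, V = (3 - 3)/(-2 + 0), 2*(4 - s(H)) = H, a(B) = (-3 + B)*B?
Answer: 296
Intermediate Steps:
a(B) = B*(-3 + B)
s(H) = 4 - H/2
V = 0 (V = 0/(-2) = 0*(-½) = 0)
z(K, M) = 0
a(1)*(s(5)*z(-3, 3) - 148) = (1*(-3 + 1))*((4 - ½*5)*0 - 148) = (1*(-2))*((4 - 5/2)*0 - 148) = -2*((3/2)*0 - 148) = -2*(0 - 148) = -2*(-148) = 296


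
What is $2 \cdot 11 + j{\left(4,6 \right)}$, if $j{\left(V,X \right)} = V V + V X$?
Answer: $62$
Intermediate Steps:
$j{\left(V,X \right)} = V^{2} + V X$
$2 \cdot 11 + j{\left(4,6 \right)} = 2 \cdot 11 + 4 \left(4 + 6\right) = 22 + 4 \cdot 10 = 22 + 40 = 62$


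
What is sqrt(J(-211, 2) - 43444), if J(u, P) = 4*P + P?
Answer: 3*I*sqrt(4826) ≈ 208.41*I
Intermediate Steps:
J(u, P) = 5*P
sqrt(J(-211, 2) - 43444) = sqrt(5*2 - 43444) = sqrt(10 - 43444) = sqrt(-43434) = 3*I*sqrt(4826)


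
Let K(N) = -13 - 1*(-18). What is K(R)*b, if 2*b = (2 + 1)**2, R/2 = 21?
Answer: 45/2 ≈ 22.500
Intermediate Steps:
R = 42 (R = 2*21 = 42)
K(N) = 5 (K(N) = -13 + 18 = 5)
b = 9/2 (b = (2 + 1)**2/2 = (1/2)*3**2 = (1/2)*9 = 9/2 ≈ 4.5000)
K(R)*b = 5*(9/2) = 45/2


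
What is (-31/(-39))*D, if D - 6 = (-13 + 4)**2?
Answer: 899/13 ≈ 69.154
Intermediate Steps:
D = 87 (D = 6 + (-13 + 4)**2 = 6 + (-9)**2 = 6 + 81 = 87)
(-31/(-39))*D = -31/(-39)*87 = -31*(-1/39)*87 = (31/39)*87 = 899/13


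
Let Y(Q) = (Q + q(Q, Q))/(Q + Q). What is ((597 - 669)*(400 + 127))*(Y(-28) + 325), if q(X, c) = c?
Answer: -12369744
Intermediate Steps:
Y(Q) = 1 (Y(Q) = (Q + Q)/(Q + Q) = (2*Q)/((2*Q)) = (2*Q)*(1/(2*Q)) = 1)
((597 - 669)*(400 + 127))*(Y(-28) + 325) = ((597 - 669)*(400 + 127))*(1 + 325) = -72*527*326 = -37944*326 = -12369744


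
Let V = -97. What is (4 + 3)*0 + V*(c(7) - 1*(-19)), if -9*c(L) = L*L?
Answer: -11834/9 ≈ -1314.9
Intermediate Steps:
c(L) = -L²/9 (c(L) = -L*L/9 = -L²/9)
(4 + 3)*0 + V*(c(7) - 1*(-19)) = (4 + 3)*0 - 97*(-⅑*7² - 1*(-19)) = 7*0 - 97*(-⅑*49 + 19) = 0 - 97*(-49/9 + 19) = 0 - 97*122/9 = 0 - 11834/9 = -11834/9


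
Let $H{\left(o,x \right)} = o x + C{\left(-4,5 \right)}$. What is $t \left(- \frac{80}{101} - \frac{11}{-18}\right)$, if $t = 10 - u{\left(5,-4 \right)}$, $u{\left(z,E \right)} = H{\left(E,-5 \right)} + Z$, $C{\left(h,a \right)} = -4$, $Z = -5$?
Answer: $\frac{329}{1818} \approx 0.18097$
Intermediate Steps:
$H{\left(o,x \right)} = -4 + o x$ ($H{\left(o,x \right)} = o x - 4 = -4 + o x$)
$u{\left(z,E \right)} = -9 - 5 E$ ($u{\left(z,E \right)} = \left(-4 + E \left(-5\right)\right) - 5 = \left(-4 - 5 E\right) - 5 = -9 - 5 E$)
$t = -1$ ($t = 10 - \left(-9 - -20\right) = 10 - \left(-9 + 20\right) = 10 - 11 = -1$)
$t \left(- \frac{80}{101} - \frac{11}{-18}\right) = - (- \frac{80}{101} - \frac{11}{-18}) = - (\left(-80\right) \frac{1}{101} - - \frac{11}{18}) = - (- \frac{80}{101} + \frac{11}{18}) = \left(-1\right) \left(- \frac{329}{1818}\right) = \frac{329}{1818}$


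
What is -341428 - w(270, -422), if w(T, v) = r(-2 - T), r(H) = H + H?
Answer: -340884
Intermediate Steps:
r(H) = 2*H
w(T, v) = -4 - 2*T (w(T, v) = 2*(-2 - T) = -4 - 2*T)
-341428 - w(270, -422) = -341428 - (-4 - 2*270) = -341428 - (-4 - 540) = -341428 - 1*(-544) = -341428 + 544 = -340884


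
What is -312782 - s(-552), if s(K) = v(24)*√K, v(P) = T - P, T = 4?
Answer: -312782 + 40*I*√138 ≈ -3.1278e+5 + 469.89*I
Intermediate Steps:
v(P) = 4 - P
s(K) = -20*√K (s(K) = (4 - 1*24)*√K = (4 - 24)*√K = -20*√K)
-312782 - s(-552) = -312782 - (-20)*√(-552) = -312782 - (-20)*2*I*√138 = -312782 - (-40)*I*√138 = -312782 + 40*I*√138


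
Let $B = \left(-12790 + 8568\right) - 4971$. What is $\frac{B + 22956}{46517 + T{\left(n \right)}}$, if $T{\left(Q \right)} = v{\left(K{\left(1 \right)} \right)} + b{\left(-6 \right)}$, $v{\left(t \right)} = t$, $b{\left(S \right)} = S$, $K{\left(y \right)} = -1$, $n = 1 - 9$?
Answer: $\frac{13763}{46510} \approx 0.29591$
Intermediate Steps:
$n = -8$ ($n = 1 - 9 = -8$)
$B = -9193$ ($B = -4222 - 4971 = -9193$)
$T{\left(Q \right)} = -7$ ($T{\left(Q \right)} = -1 - 6 = -7$)
$\frac{B + 22956}{46517 + T{\left(n \right)}} = \frac{-9193 + 22956}{46517 - 7} = \frac{13763}{46510}$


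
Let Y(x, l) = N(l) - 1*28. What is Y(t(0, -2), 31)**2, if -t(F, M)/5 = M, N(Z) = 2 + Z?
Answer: 25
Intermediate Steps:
t(F, M) = -5*M
Y(x, l) = -26 + l (Y(x, l) = (2 + l) - 1*28 = (2 + l) - 28 = -26 + l)
Y(t(0, -2), 31)**2 = (-26 + 31)**2 = 5**2 = 25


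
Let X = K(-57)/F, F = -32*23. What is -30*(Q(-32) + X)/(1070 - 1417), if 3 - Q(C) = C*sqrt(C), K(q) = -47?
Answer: 33825/127696 + 3840*I*sqrt(2)/347 ≈ 0.26489 + 15.65*I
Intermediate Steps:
F = -736
Q(C) = 3 - C**(3/2) (Q(C) = 3 - C*sqrt(C) = 3 - C**(3/2))
X = 47/736 (X = -47/(-736) = -47*(-1/736) = 47/736 ≈ 0.063859)
-30*(Q(-32) + X)/(1070 - 1417) = -30*((3 - (-32)**(3/2)) + 47/736)/(1070 - 1417) = -30*((3 - (-128)*I*sqrt(2)) + 47/736)/(-347) = -30*((3 + 128*I*sqrt(2)) + 47/736)*(-1)/347 = -30*(2255/736 + 128*I*sqrt(2))*(-1)/347 = -30*(-2255/255392 - 128*I*sqrt(2)/347) = 33825/127696 + 3840*I*sqrt(2)/347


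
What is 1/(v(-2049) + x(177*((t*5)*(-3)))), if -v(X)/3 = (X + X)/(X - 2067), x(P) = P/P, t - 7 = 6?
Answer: -686/1363 ≈ -0.50330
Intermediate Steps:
t = 13 (t = 7 + 6 = 13)
x(P) = 1
v(X) = -6*X/(-2067 + X) (v(X) = -3*(X + X)/(X - 2067) = -3*2*X/(-2067 + X) = -6*X/(-2067 + X))
1/(v(-2049) + x(177*((t*5)*(-3)))) = 1/(-6*(-2049)/(-2067 - 2049) + 1) = 1/(-6*(-2049)/(-4116) + 1) = 1/(-6*(-2049)*(-1/4116) + 1) = 1/(-2049/686 + 1) = 1/(-1363/686) = -686/1363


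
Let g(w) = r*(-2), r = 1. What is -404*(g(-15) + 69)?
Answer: -27068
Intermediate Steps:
g(w) = -2 (g(w) = 1*(-2) = -2)
-404*(g(-15) + 69) = -404*(-2 + 69) = -404*67 = -27068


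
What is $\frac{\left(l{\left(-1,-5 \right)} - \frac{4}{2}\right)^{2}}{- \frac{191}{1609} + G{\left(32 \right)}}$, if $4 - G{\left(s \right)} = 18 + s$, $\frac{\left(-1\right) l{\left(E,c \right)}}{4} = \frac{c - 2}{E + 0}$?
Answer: $- \frac{32180}{1649} \approx -19.515$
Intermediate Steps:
$l{\left(E,c \right)} = - \frac{4 \left(-2 + c\right)}{E}$ ($l{\left(E,c \right)} = - 4 \frac{c - 2}{E + 0} = - 4 \frac{-2 + c}{E} = - \frac{4 \left(-2 + c\right)}{E}$)
$G{\left(s \right)} = -14 - s$ ($G{\left(s \right)} = 4 - \left(18 + s\right) = -14 - s$)
$\frac{\left(l{\left(-1,-5 \right)} - \frac{4}{2}\right)^{2}}{- \frac{191}{1609} + G{\left(32 \right)}} = \frac{\left(\frac{4 \left(2 - -5\right)}{-1} - \frac{4}{2}\right)^{2}}{- \frac{191}{1609} - 46} = \frac{\left(4 \left(-1\right) \left(2 + 5\right) - 2\right)^{2}}{\left(-191\right) \frac{1}{1609} - 46} = \frac{\left(4 \left(-1\right) 7 - 2\right)^{2}}{- \frac{191}{1609} - 46} = \frac{\left(-28 - 2\right)^{2}}{- \frac{74205}{1609}} = \left(-30\right)^{2} \left(- \frac{1609}{74205}\right) = 900 \left(- \frac{1609}{74205}\right) = - \frac{32180}{1649}$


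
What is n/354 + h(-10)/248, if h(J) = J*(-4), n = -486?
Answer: -2216/1829 ≈ -1.2116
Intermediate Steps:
h(J) = -4*J
n/354 + h(-10)/248 = -486/354 - 4*(-10)/248 = -486*1/354 + 40*(1/248) = -81/59 + 5/31 = -2216/1829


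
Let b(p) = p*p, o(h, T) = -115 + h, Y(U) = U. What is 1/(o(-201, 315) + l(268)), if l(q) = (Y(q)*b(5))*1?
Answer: 1/6384 ≈ 0.00015664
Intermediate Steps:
b(p) = p²
l(q) = 25*q (l(q) = (q*5²)*1 = (q*25)*1 = (25*q)*1 = 25*q)
1/(o(-201, 315) + l(268)) = 1/((-115 - 201) + 25*268) = 1/(-316 + 6700) = 1/6384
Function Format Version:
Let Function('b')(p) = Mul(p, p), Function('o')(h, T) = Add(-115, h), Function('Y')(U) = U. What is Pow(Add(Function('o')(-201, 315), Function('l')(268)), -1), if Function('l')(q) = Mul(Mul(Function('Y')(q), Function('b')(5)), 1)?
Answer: Rational(1, 6384) ≈ 0.00015664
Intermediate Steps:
Function('b')(p) = Pow(p, 2)
Function('l')(q) = Mul(25, q) (Function('l')(q) = Mul(Mul(q, Pow(5, 2)), 1) = Mul(Mul(q, 25), 1) = Mul(Mul(25, q), 1) = Mul(25, q))
Pow(Add(Function('o')(-201, 315), Function('l')(268)), -1) = Pow(Add(Add(-115, -201), Mul(25, 268)), -1) = Pow(Add(-316, 6700), -1) = Pow(6384, -1) = Rational(1, 6384)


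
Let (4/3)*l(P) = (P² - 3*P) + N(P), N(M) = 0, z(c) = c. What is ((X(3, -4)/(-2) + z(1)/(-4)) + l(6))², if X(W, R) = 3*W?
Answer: 1225/16 ≈ 76.563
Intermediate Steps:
l(P) = -9*P/4 + 3*P²/4 (l(P) = 3*((P² - 3*P) + 0)/4 = 3*(P² - 3*P)/4 = -9*P/4 + 3*P²/4)
((X(3, -4)/(-2) + z(1)/(-4)) + l(6))² = (((3*3)/(-2) + 1/(-4)) + (¾)*6*(-3 + 6))² = ((9*(-½) + 1*(-¼)) + (¾)*6*3)² = ((-9/2 - ¼) + 27/2)² = (-19/4 + 27/2)² = (35/4)² = 1225/16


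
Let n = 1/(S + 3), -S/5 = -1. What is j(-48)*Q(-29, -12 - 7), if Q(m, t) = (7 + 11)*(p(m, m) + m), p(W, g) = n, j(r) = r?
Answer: 24948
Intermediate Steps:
S = 5 (S = -5*(-1) = 5)
n = ⅛ (n = 1/(5 + 3) = 1/8 = ⅛ ≈ 0.12500)
p(W, g) = ⅛
Q(m, t) = 9/4 + 18*m (Q(m, t) = (7 + 11)*(⅛ + m) = 18*(⅛ + m) = 9/4 + 18*m)
j(-48)*Q(-29, -12 - 7) = -48*(9/4 + 18*(-29)) = -48*(9/4 - 522) = -48*(-2079/4) = 24948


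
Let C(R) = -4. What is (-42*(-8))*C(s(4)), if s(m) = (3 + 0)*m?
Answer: -1344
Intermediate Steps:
s(m) = 3*m
(-42*(-8))*C(s(4)) = -42*(-8)*(-4) = 336*(-4) = -1344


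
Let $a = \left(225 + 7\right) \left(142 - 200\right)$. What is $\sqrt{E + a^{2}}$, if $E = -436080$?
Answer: $4 \sqrt{11289241} \approx 13440.0$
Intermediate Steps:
$a = -13456$ ($a = 232 \left(-58\right) = -13456$)
$\sqrt{E + a^{2}} = \sqrt{-436080 + \left(-13456\right)^{2}} = \sqrt{-436080 + 181063936} = \sqrt{180627856} = 4 \sqrt{11289241}$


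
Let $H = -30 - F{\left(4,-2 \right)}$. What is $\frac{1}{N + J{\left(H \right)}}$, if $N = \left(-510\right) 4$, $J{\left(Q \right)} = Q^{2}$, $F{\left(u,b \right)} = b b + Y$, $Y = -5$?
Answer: $- \frac{1}{1199} \approx -0.00083403$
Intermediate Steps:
$F{\left(u,b \right)} = -5 + b^{2}$ ($F{\left(u,b \right)} = b b - 5 = b^{2} - 5 = -5 + b^{2}$)
$H = -29$ ($H = -30 - \left(-5 + \left(-2\right)^{2}\right) = -30 - \left(-5 + 4\right) = -30 - -1 = -30 + 1 = -29$)
$N = -2040$
$\frac{1}{N + J{\left(H \right)}} = \frac{1}{-2040 + \left(-29\right)^{2}} = \frac{1}{-2040 + 841} = \frac{1}{-1199} = - \frac{1}{1199}$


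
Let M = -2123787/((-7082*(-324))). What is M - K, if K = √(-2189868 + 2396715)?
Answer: -707929/764856 - 3*√22983 ≈ -455.73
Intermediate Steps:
K = 3*√22983 (K = √206847 = 3*√22983 ≈ 454.80)
M = -707929/764856 (M = -2123787/2294568 = -2123787*1/2294568 = -707929/764856 ≈ -0.92557)
M - K = -707929/764856 - 3*√22983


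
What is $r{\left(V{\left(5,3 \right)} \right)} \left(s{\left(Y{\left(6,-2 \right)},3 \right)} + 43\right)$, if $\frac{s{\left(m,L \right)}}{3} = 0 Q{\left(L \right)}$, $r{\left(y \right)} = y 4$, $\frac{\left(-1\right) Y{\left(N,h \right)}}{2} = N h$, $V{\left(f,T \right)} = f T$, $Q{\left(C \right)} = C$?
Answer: $2580$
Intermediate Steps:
$V{\left(f,T \right)} = T f$
$Y{\left(N,h \right)} = - 2 N h$
$r{\left(y \right)} = 4 y$
$s{\left(m,L \right)} = 0$ ($s{\left(m,L \right)} = 3 \cdot 0 L = 3 \cdot 0 = 0$)
$r{\left(V{\left(5,3 \right)} \right)} \left(s{\left(Y{\left(6,-2 \right)},3 \right)} + 43\right) = 4 \cdot 3 \cdot 5 \left(0 + 43\right) = 4 \cdot 15 \cdot 43 = 60 \cdot 43 = 2580$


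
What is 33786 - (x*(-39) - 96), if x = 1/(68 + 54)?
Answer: 4133643/122 ≈ 33882.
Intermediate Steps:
x = 1/122 ≈ 0.0081967
33786 - (x*(-39) - 96) = 33786 - ((1/122)*(-39) - 96) = 33786 - (-39/122 - 96) = 33786 - 1*(-11751/122) = 33786 + 11751/122 = 4133643/122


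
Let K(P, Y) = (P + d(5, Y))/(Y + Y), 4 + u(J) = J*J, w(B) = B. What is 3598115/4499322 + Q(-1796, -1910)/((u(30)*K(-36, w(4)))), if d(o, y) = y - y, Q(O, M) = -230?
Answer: 1295203645/1511772192 ≈ 0.85674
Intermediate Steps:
d(o, y) = 0
u(J) = -4 + J² (u(J) = -4 + J*J = -4 + J²)
K(P, Y) = P/(2*Y) (K(P, Y) = (P + 0)/(Y + Y) = P/((2*Y)) = P*(1/(2*Y)) = P/(2*Y))
3598115/4499322 + Q(-1796, -1910)/((u(30)*K(-36, w(4)))) = 3598115/4499322 - 230*(-2/(9*(-4 + 30²))) = 3598115*(1/4499322) - 230*(-2/(9*(-4 + 900))) = 3598115/4499322 - 230/(896*(-9/2)) = 3598115/4499322 - 230/(-4032) = 3598115/4499322 - 230*(-1/4032) = 3598115/4499322 + 115/2016 = 1295203645/1511772192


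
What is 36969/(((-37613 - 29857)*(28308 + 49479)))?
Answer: -12323/1749429630 ≈ -7.0440e-6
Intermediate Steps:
36969/(((-37613 - 29857)*(28308 + 49479))) = 36969/((-67470*77787)) = 36969/(-5248288890) = 36969*(-1/5248288890) = -12323/1749429630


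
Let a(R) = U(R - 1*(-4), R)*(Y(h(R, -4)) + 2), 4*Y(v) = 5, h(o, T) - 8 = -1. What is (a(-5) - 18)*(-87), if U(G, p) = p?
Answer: 11919/4 ≈ 2979.8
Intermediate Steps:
h(o, T) = 7 (h(o, T) = 8 - 1 = 7)
Y(v) = 5/4 (Y(v) = (1/4)*5 = 5/4)
a(R) = 13*R/4 (a(R) = R*(5/4 + 2) = R*(13/4) = 13*R/4)
(a(-5) - 18)*(-87) = ((13/4)*(-5) - 18)*(-87) = (-65/4 - 18)*(-87) = -137/4*(-87) = 11919/4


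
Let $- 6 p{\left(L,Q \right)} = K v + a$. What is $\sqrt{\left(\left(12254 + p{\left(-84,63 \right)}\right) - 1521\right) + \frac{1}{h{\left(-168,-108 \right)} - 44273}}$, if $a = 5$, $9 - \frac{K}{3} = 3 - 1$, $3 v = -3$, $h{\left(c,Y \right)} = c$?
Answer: $\frac{2 \sqrt{47706678579183}}{133323} \approx 103.61$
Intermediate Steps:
$v = -1$ ($v = \frac{1}{3} \left(-3\right) = -1$)
$K = 21$ ($K = 27 - 3 \left(3 - 1\right) = 27 - 6 = 21$)
$p{\left(L,Q \right)} = \frac{8}{3}$ ($p{\left(L,Q \right)} = - \frac{21 \left(-1\right) + 5}{6} = - \frac{-21 + 5}{6} = \left(- \frac{1}{6}\right) \left(-16\right) = \frac{8}{3}$)
$\sqrt{\left(\left(12254 + p{\left(-84,63 \right)}\right) - 1521\right) + \frac{1}{h{\left(-168,-108 \right)} - 44273}} = \sqrt{\left(\left(12254 + \frac{8}{3}\right) - 1521\right) + \frac{1}{-168 - 44273}} = \sqrt{\left(\frac{36770}{3} - 1521\right) + \frac{1}{-44441}} = \sqrt{\frac{32207}{3} - \frac{1}{44441}} = \sqrt{\frac{1431311284}{133323}} = \frac{2 \sqrt{47706678579183}}{133323}$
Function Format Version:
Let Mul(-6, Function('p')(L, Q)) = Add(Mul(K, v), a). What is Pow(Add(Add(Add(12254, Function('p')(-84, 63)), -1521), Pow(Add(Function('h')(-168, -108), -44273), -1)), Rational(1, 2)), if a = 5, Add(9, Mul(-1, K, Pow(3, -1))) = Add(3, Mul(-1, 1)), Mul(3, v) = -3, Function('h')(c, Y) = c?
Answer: Mul(Rational(2, 133323), Pow(47706678579183, Rational(1, 2))) ≈ 103.61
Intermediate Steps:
v = -1 (v = Mul(Rational(1, 3), -3) = -1)
K = 21 (K = Add(27, Mul(-3, Add(3, Mul(-1, 1)))) = Add(27, Mul(-3, Add(3, -1))) = Add(27, Mul(-3, 2)) = Add(27, -6) = 21)
Function('p')(L, Q) = Rational(8, 3) (Function('p')(L, Q) = Mul(Rational(-1, 6), Add(Mul(21, -1), 5)) = Mul(Rational(-1, 6), Add(-21, 5)) = Mul(Rational(-1, 6), -16) = Rational(8, 3))
Pow(Add(Add(Add(12254, Function('p')(-84, 63)), -1521), Pow(Add(Function('h')(-168, -108), -44273), -1)), Rational(1, 2)) = Pow(Add(Add(Add(12254, Rational(8, 3)), -1521), Pow(Add(-168, -44273), -1)), Rational(1, 2)) = Pow(Add(Add(Rational(36770, 3), -1521), Pow(-44441, -1)), Rational(1, 2)) = Pow(Add(Rational(32207, 3), Rational(-1, 44441)), Rational(1, 2)) = Pow(Rational(1431311284, 133323), Rational(1, 2)) = Mul(Rational(2, 133323), Pow(47706678579183, Rational(1, 2)))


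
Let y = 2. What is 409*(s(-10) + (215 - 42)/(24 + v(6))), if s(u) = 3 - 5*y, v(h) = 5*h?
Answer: -83845/54 ≈ -1552.7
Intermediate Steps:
s(u) = -7 (s(u) = 3 - 5*2 = 3 - 10 = -7)
409*(s(-10) + (215 - 42)/(24 + v(6))) = 409*(-7 + (215 - 42)/(24 + 5*6)) = 409*(-7 + 173/(24 + 30)) = 409*(-7 + 173/54) = 409*(-205/54) = -83845/54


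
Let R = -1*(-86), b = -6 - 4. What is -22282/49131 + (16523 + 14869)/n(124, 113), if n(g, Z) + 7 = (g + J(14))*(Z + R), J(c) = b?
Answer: 1036986874/1114241949 ≈ 0.93067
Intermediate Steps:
b = -10
J(c) = -10
R = 86
n(g, Z) = -7 + (-10 + g)*(86 + Z) (n(g, Z) = -7 + (g - 10)*(Z + 86) = -7 + (-10 + g)*(86 + Z))
-22282/49131 + (16523 + 14869)/n(124, 113) = -22282/49131 + (16523 + 14869)/(-867 - 10*113 + 86*124 + 113*124) = -22282*1/49131 + 31392/(-867 - 1130 + 10664 + 14012) = -22282/49131 + 31392/22679 = 1036986874/1114241949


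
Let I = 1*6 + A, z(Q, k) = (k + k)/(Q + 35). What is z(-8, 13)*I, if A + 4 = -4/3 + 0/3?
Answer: 52/81 ≈ 0.64198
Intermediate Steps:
z(Q, k) = 2*k/(35 + Q) (z(Q, k) = (2*k)/(35 + Q) = 2*k/(35 + Q))
A = -16/3 (A = -4 + (-4/3 + 0/3) = -4 + (-4*1/3 + 0*(1/3)) = -4 + (-4/3 + 0) = -4 - 4/3 = -16/3 ≈ -5.3333)
I = 2/3 (I = 1*6 - 16/3 = 6 - 16/3 = 2/3 ≈ 0.66667)
z(-8, 13)*I = (2*13/(35 - 8))*(2/3) = (2*13/27)*(2/3) = (2*13*(1/27))*(2/3) = (26/27)*(2/3) = 52/81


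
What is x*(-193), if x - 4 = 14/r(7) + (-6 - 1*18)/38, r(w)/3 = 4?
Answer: -99781/114 ≈ -875.27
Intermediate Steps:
r(w) = 12 (r(w) = 3*4 = 12)
x = 517/114 (x = 4 + (14/12 + (-6 - 1*18)/38) = 4 + (14*(1/12) + (-6 - 18)*(1/38)) = 4 + (7/6 - 24*1/38) = 4 + (7/6 - 12/19) = 4 + 61/114 = 517/114 ≈ 4.5351)
x*(-193) = (517/114)*(-193) = -99781/114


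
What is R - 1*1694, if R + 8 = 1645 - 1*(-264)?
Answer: 207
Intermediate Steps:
R = 1901 (R = -8 + (1645 - 1*(-264)) = -8 + (1645 + 264) = -8 + 1909 = 1901)
R - 1*1694 = 1901 - 1*1694 = 1901 - 1694 = 207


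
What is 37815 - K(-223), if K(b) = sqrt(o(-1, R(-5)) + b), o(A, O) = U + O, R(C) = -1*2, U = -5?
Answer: 37815 - I*sqrt(230) ≈ 37815.0 - 15.166*I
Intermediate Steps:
R(C) = -2
o(A, O) = -5 + O
K(b) = sqrt(-7 + b) (K(b) = sqrt((-5 - 2) + b) = sqrt(-7 + b))
37815 - K(-223) = 37815 - sqrt(-7 - 223) = 37815 - sqrt(-230) = 37815 - I*sqrt(230)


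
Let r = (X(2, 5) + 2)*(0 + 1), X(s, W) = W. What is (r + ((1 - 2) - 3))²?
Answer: 9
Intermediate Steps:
r = 7 (r = (5 + 2)*(0 + 1) = 7*1 = 7)
(r + ((1 - 2) - 3))² = (7 + ((1 - 2) - 3))² = (7 + (-1 - 3))² = (7 - 4)² = 3² = 9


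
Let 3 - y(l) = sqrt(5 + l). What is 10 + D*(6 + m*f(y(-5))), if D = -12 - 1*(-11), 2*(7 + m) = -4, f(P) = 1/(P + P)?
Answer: 11/2 ≈ 5.5000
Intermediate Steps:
y(l) = 3 - sqrt(5 + l)
f(P) = 1/(2*P)
m = -9 (m = -7 + (1/2)*(-4) = -7 - 2 = -9)
D = -1 (D = -12 + 11 = -1)
10 + D*(6 + m*f(y(-5))) = 10 - (6 - 9/(2*(3 - sqrt(5 - 5)))) = 10 - (6 - 9/(2*(3 - sqrt(0)))) = 10 - (6 - 9/(2*(3 - 1*0))) = 10 - (6 - 9/(2*(3 + 0))) = 10 - (6 - 9/(2*3)) = 10 - (6 - 9*1/6) = 10 - (6 - 3/2) = 10 - 1*9/2 = 10 - 9/2 = 11/2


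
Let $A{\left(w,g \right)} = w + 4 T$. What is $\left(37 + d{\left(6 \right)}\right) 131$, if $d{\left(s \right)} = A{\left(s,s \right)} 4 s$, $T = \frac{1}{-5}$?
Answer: $\frac{105979}{5} \approx 21196.0$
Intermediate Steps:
$T = - \frac{1}{5} \approx -0.2$
$A{\left(w,g \right)} = - \frac{4}{5} + w$ ($A{\left(w,g \right)} = w + 4 \left(- \frac{1}{5}\right) = w - \frac{4}{5} = - \frac{4}{5} + w$)
$d{\left(s \right)} = s \left(- \frac{16}{5} + 4 s\right)$ ($d{\left(s \right)} = \left(- \frac{4}{5} + s\right) 4 s = \left(- \frac{16}{5} + 4 s\right) s = s \left(- \frac{16}{5} + 4 s\right)$)
$\left(37 + d{\left(6 \right)}\right) 131 = \left(37 + \frac{4}{5} \cdot 6 \left(-4 + 5 \cdot 6\right)\right) 131 = \left(37 + \frac{4}{5} \cdot 6 \left(-4 + 30\right)\right) 131 = \left(37 + \frac{4}{5} \cdot 6 \cdot 26\right) 131 = \left(37 + \frac{624}{5}\right) 131 = \frac{809}{5} \cdot 131 = \frac{105979}{5}$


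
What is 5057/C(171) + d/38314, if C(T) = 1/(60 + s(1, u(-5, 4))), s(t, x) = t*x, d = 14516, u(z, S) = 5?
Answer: 6297008943/19157 ≈ 3.2871e+5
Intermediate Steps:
C(T) = 1/65 (C(T) = 1/(60 + 1*5) = 1/(60 + 5) = 1/65)
5057/C(171) + d/38314 = 5057/(1/65) + 14516/38314 = 5057*65 + 14516*(1/38314) = 328705 + 7258/19157 = 6297008943/19157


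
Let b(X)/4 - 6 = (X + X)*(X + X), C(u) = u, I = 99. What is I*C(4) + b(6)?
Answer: 996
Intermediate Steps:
b(X) = 24 + 16*X**2 (b(X) = 24 + 4*((X + X)*(X + X)) = 24 + 4*((2*X)*(2*X)) = 24 + 4*(4*X**2) = 24 + 16*X**2)
I*C(4) + b(6) = 99*4 + (24 + 16*6**2) = 396 + (24 + 16*36) = 396 + (24 + 576) = 396 + 600 = 996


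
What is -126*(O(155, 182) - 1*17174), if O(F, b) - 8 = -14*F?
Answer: 2436336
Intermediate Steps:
O(F, b) = 8 - 14*F
-126*(O(155, 182) - 1*17174) = -126*((8 - 14*155) - 1*17174) = -126*((8 - 2170) - 17174) = -126*(-2162 - 17174) = -126*(-19336) = 2436336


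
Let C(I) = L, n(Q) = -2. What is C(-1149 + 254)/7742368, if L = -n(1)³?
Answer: 1/967796 ≈ 1.0333e-6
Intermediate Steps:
L = 8 (L = -1*(-2)³ = -1*(-8) = 8)
C(I) = 8
C(-1149 + 254)/7742368 = 8/7742368 = 8*(1/7742368) = 1/967796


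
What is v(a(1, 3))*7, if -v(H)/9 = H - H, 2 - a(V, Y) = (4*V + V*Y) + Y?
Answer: 0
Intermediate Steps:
a(V, Y) = 2 - Y - 4*V - V*Y (a(V, Y) = 2 - ((4*V + V*Y) + Y) = 2 - (Y + 4*V + V*Y) = 2 + (-Y - 4*V - V*Y) = 2 - Y - 4*V - V*Y)
v(H) = 0 (v(H) = -9*(H - H) = -9*0 = 0)
v(a(1, 3))*7 = 0*7 = 0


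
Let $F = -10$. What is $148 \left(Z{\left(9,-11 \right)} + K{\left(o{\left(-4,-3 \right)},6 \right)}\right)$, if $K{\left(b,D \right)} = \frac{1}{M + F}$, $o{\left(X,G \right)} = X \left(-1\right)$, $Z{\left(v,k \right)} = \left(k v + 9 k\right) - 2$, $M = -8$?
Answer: $- \frac{266474}{9} \approx -29608.0$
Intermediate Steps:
$Z{\left(v,k \right)} = -2 + 9 k + k v$ ($Z{\left(v,k \right)} = \left(9 k + k v\right) - 2 = -2 + 9 k + k v$)
$o{\left(X,G \right)} = - X$
$K{\left(b,D \right)} = - \frac{1}{18}$ ($K{\left(b,D \right)} = \frac{1}{-8 - 10} = \frac{1}{-18} = - \frac{1}{18}$)
$148 \left(Z{\left(9,-11 \right)} + K{\left(o{\left(-4,-3 \right)},6 \right)}\right) = 148 \left(\left(-2 + 9 \left(-11\right) - 99\right) - \frac{1}{18}\right) = 148 \left(\left(-2 - 99 - 99\right) - \frac{1}{18}\right) = 148 \left(-200 - \frac{1}{18}\right) = 148 \left(- \frac{3601}{18}\right) = - \frac{266474}{9}$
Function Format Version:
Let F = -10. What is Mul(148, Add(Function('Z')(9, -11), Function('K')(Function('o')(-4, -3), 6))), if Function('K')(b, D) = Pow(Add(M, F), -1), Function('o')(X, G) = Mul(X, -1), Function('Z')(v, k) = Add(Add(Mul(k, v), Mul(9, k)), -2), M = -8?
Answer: Rational(-266474, 9) ≈ -29608.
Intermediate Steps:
Function('Z')(v, k) = Add(-2, Mul(9, k), Mul(k, v)) (Function('Z')(v, k) = Add(Add(Mul(9, k), Mul(k, v)), -2) = Add(-2, Mul(9, k), Mul(k, v)))
Function('o')(X, G) = Mul(-1, X)
Function('K')(b, D) = Rational(-1, 18) (Function('K')(b, D) = Pow(Add(-8, -10), -1) = Pow(-18, -1) = Rational(-1, 18))
Mul(148, Add(Function('Z')(9, -11), Function('K')(Function('o')(-4, -3), 6))) = Mul(148, Add(Add(-2, Mul(9, -11), Mul(-11, 9)), Rational(-1, 18))) = Mul(148, Add(Add(-2, -99, -99), Rational(-1, 18))) = Mul(148, Add(-200, Rational(-1, 18))) = Mul(148, Rational(-3601, 18)) = Rational(-266474, 9)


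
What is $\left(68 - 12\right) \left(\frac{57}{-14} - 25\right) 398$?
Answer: $-647944$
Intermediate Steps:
$\left(68 - 12\right) \left(\frac{57}{-14} - 25\right) 398 = 56 \left(57 \left(- \frac{1}{14}\right) - 25\right) 398 = 56 \left(- \frac{57}{14} - 25\right) 398 = 56 \left(- \frac{407}{14}\right) 398 = \left(-1628\right) 398 = -647944$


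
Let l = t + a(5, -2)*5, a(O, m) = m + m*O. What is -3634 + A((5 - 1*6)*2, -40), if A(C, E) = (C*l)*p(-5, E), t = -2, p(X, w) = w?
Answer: -8594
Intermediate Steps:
a(O, m) = m + O*m
l = -62 (l = -2 - 2*(1 + 5)*5 = -2 - 2*6*5 = -2 - 12*5 = -2 - 60 = -62)
A(C, E) = -62*C*E (A(C, E) = (C*(-62))*E = (-62*C)*E = -62*C*E)
-3634 + A((5 - 1*6)*2, -40) = -3634 - 62*(5 - 1*6)*2*(-40) = -3634 - 62*(5 - 6)*2*(-40) = -3634 - 62*(-1*2)*(-40) = -3634 - 62*(-2)*(-40) = -3634 - 4960 = -8594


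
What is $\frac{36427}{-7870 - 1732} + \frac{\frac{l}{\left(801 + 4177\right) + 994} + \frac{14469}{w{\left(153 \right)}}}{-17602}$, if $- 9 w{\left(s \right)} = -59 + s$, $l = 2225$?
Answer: $- \frac{88119295550337}{23719819486168} \approx -3.715$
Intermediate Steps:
$w{\left(s \right)} = \frac{59}{9} - \frac{s}{9}$ ($w{\left(s \right)} = - \frac{-59 + s}{9} = \frac{59}{9} - \frac{s}{9}$)
$\frac{36427}{-7870 - 1732} + \frac{\frac{l}{\left(801 + 4177\right) + 994} + \frac{14469}{w{\left(153 \right)}}}{-17602} = \frac{36427}{-7870 - 1732} + \frac{\frac{2225}{\left(801 + 4177\right) + 994} + \frac{14469}{\frac{59}{9} - 17}}{-17602} = \frac{36427}{-7870 - 1732} + \left(\frac{2225}{4978 + 994} + \frac{14469}{\frac{59}{9} - 17}\right) \left(- \frac{1}{17602}\right) = \frac{36427}{-9602} + \left(\frac{2225}{5972} + \frac{14469}{- \frac{94}{9}}\right) \left(- \frac{1}{17602}\right) = 36427 \left(- \frac{1}{9602}\right) + \left(2225 \cdot \frac{1}{5972} + 14469 \left(- \frac{9}{94}\right)\right) \left(- \frac{1}{17602}\right) = - \frac{36427}{9602} + \left(\frac{2225}{5972} - \frac{130221}{94}\right) \left(- \frac{1}{17602}\right) = - \frac{36427}{9602} - - \frac{388735331}{4940599768} = - \frac{36427}{9602} + \frac{388735331}{4940599768} = - \frac{88119295550337}{23719819486168}$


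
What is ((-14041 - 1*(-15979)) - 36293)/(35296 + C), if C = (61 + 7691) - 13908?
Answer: -6871/5828 ≈ -1.1790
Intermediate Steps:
C = -6156 (C = 7752 - 13908 = -6156)
((-14041 - 1*(-15979)) - 36293)/(35296 + C) = ((-14041 - 1*(-15979)) - 36293)/(35296 - 6156) = ((-14041 + 15979) - 36293)/29140 = (1938 - 36293)*(1/29140) = -34355*1/29140 = -6871/5828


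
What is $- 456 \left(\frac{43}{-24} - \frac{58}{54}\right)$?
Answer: $\frac{11761}{9} \approx 1306.8$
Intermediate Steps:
$- 456 \left(\frac{43}{-24} - \frac{58}{54}\right) = - 456 \left(43 \left(- \frac{1}{24}\right) - \frac{29}{27}\right) = - 456 \left(- \frac{43}{24} - \frac{29}{27}\right) = \left(-456\right) \left(- \frac{619}{216}\right) = \frac{11761}{9}$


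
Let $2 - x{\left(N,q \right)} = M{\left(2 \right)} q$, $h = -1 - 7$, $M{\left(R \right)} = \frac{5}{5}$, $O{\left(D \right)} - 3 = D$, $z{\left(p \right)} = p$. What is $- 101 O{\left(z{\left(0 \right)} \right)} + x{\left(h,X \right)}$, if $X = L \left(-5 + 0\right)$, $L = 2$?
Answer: $-291$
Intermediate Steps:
$O{\left(D \right)} = 3 + D$
$M{\left(R \right)} = 1$ ($M{\left(R \right)} = 5 \cdot \frac{1}{5} = 1$)
$h = -8$ ($h = -1 - 7 = -8$)
$X = -10$ ($X = 2 \left(-5 + 0\right) = 2 \left(-5\right) = -10$)
$x{\left(N,q \right)} = 2 - q$ ($x{\left(N,q \right)} = 2 - 1 q = 2 - q$)
$- 101 O{\left(z{\left(0 \right)} \right)} + x{\left(h,X \right)} = - 101 \left(3 + 0\right) + \left(2 - -10\right) = \left(-101\right) 3 + \left(2 + 10\right) = -303 + 12 = -291$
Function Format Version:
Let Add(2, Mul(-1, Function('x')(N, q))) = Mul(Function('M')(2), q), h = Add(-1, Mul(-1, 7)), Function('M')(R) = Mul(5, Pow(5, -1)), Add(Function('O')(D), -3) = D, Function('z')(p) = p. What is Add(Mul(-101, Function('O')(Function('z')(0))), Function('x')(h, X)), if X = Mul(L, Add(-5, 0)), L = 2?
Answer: -291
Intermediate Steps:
Function('O')(D) = Add(3, D)
Function('M')(R) = 1 (Function('M')(R) = Mul(5, Rational(1, 5)) = 1)
h = -8 (h = Add(-1, -7) = -8)
X = -10 (X = Mul(2, Add(-5, 0)) = Mul(2, -5) = -10)
Function('x')(N, q) = Add(2, Mul(-1, q)) (Function('x')(N, q) = Add(2, Mul(-1, Mul(1, q))) = Add(2, Mul(-1, q)))
Add(Mul(-101, Function('O')(Function('z')(0))), Function('x')(h, X)) = Add(Mul(-101, Add(3, 0)), Add(2, Mul(-1, -10))) = Add(Mul(-101, 3), Add(2, 10)) = Add(-303, 12) = -291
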